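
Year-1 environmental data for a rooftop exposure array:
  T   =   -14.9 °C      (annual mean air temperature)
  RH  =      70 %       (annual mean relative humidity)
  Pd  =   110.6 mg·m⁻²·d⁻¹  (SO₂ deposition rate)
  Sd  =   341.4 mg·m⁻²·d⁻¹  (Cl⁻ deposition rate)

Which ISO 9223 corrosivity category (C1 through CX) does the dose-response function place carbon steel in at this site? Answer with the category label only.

carbon steel: T≤10 °C ⇒ hinge +0.150·(-14.9−10) = -3.7350
  Pd branch = 1.77·Pd^0.52·e^(0.02·RH+f) = 1.98 μm/a
  Cl⁻ term: 0.102·341.4^0.62·exp(0.033·70+0.04·-14.9) = 21.07
  r_corr = 1.98 + 21.07 = 23.05 μm/a
23 μm/a falls in (1.3, 25] for carbon steel → category C2

C2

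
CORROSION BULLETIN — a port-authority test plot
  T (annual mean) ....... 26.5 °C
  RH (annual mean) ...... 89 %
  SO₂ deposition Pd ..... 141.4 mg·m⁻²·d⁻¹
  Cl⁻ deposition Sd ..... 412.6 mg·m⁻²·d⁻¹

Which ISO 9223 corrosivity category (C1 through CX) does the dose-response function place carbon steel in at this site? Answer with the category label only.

carbon steel: f(T) = -0.054·(T−10) [T>10 °C] = -0.8910
  SO₂ term: 1.77·141.4^0.52·exp(0.02·89-0.8910) = 56.53
  Sd branch = 0.102·Sd^0.62·e^(0.033·RH+0.04·T) = 232.3 μm/a
  sum: 56.53 + 232.3 → r_corr = 288.9 μm/a
Category bounds: 200…700 μm/a bracket r_corr ⇒ CX

CX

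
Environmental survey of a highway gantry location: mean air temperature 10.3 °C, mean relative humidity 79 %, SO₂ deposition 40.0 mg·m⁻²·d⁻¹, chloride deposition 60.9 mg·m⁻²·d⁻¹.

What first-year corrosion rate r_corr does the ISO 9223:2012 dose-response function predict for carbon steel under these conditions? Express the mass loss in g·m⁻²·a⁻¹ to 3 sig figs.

r_corr = 661 g·m⁻²·a⁻¹

carbon steel: temperature factor f = -0.054·(0.3) = -0.0162
  sulphur-dioxide contribution → 57.57 μm/a
  chloride contribution → 26.68 μm/a
  total first-year rate 84.25 μm/a
Convert to mass loss: 84.25 μm/a × 7.85 g/cm³ = 661.4 g·m⁻²·a⁻¹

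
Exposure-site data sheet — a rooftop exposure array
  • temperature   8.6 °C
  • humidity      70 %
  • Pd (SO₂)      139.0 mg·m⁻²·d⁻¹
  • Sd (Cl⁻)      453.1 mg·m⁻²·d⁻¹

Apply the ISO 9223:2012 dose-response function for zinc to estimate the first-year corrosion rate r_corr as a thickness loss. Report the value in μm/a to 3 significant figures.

r_corr = 4.76 μm/a

zinc: T≤10 °C ⇒ hinge +0.038·(8.6−10) = -0.0532
  sulphur-dioxide contribution → 2.684 μm/a
  chloride contribution → 2.078 μm/a
  ⇒ r_corr(zinc) = 4.763 μm/a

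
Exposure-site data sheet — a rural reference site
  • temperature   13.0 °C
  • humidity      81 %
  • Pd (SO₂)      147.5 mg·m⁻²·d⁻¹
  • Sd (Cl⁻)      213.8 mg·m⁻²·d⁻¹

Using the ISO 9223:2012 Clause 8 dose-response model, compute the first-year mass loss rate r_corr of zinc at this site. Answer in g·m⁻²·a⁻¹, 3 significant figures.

r_corr = 43.2 g·m⁻²·a⁻¹

zinc: temperature factor f = -0.071·(3.0) = -0.2130
  sulphur-dioxide contribution → 3.895 μm/a
  chloride contribution → 2.15 μm/a
  total first-year rate 6.045 μm/a
Convert to mass loss: 6.045 μm/a × 7.14 g/cm³ = 43.16 g·m⁻²·a⁻¹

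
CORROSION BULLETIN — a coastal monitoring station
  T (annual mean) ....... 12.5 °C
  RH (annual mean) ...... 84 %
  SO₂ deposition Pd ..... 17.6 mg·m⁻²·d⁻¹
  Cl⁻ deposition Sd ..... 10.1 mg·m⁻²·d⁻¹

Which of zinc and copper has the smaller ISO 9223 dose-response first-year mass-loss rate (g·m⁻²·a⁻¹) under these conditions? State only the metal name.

zinc

zinc: T>10 °C ⇒ hinge -0.071·(12.5−10) = -0.1775
  Pd branch = 0.0129·Pd^0.44·e^(0.046·RH+f) = 1.818 μm/a
  Cl⁻ term: 0.0175·10.1^0.57·exp(0.008·84+0.085·12.5) = 0.3705
  r_corr = 1.818 + 0.3705 = 2.189 μm/a
  mass loss = 2.189 μm/a × 7.14 g/cm³ = 15.63 g·m⁻²·a⁻¹
copper: temperature factor f = -0.080·(2.5) = -0.2000
  SO₂ term: 0.0053·17.6^0.26·exp(0.059·84-0.2000) = 1.299
  Sd branch = 0.01025·Sd^0.27·e^(0.036·RH+0.049·T) = 0.7264 μm/a
  r_corr = 1.299 + 0.7264 = 2.025 μm/a
  mass loss = 2.025 μm/a × 8.96 g/cm³ = 18.15 g·m⁻²·a⁻¹
Ordering by g·m⁻²·a⁻¹: copper (18.1) > zinc (15.6)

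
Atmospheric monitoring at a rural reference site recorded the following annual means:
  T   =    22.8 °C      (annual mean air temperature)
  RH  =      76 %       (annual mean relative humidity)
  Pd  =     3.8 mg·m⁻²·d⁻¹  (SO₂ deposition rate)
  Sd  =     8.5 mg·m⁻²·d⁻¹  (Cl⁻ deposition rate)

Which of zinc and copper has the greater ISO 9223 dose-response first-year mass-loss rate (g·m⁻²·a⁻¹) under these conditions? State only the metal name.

zinc: f(T) = -0.071·(T−10) [T>10 °C] = -0.9088
  SO₂ term: 0.0129·3.8^0.44·exp(0.046·76-0.9088) = 0.3085
  Sd branch = 0.0175·Sd^0.57·e^(0.008·RH+0.085·T) = 0.756 μm/a
  r_corr = 0.3085 + 0.756 = 1.065 μm/a
  mass loss = 1.065 μm/a × 7.14 g/cm³ = 7.601 g·m⁻²·a⁻¹
copper: temperature factor f = -0.080·(12.8) = -1.0240
  SO₂ term: 0.0053·3.8^0.26·exp(0.059·76-1.0240) = 0.2386
  Cl⁻ term: 0.01025·8.5^0.27·exp(0.036·76+0.049·22.8) = 0.8612
  sum: 0.2386 + 0.8612 → r_corr = 1.1 μm/a
  mass loss = 1.1 μm/a × 8.96 g/cm³ = 9.854 g·m⁻²·a⁻¹
Ordering by g·m⁻²·a⁻¹: copper (9.85) > zinc (7.6)

copper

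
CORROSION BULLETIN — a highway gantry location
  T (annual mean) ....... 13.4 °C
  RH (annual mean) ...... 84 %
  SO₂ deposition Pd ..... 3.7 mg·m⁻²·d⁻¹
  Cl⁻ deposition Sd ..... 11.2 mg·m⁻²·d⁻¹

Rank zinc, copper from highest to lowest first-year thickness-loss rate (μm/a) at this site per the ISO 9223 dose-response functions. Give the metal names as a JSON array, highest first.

["copper", "zinc"]

zinc: T>10 °C ⇒ hinge -0.071·(13.4−10) = -0.2414
  sulphur-dioxide contribution → 0.8588 μm/a
  chloride contribution → 0.4242 μm/a
  total first-year rate 1.283 μm/a
copper: temperature factor f = -0.080·(3.4) = -0.2720
  sulphur-dioxide contribution → 0.8058 μm/a
  chloride contribution → 0.7807 μm/a
  total first-year rate 1.587 μm/a
Ordering by μm/a: copper (1.59) > zinc (1.28)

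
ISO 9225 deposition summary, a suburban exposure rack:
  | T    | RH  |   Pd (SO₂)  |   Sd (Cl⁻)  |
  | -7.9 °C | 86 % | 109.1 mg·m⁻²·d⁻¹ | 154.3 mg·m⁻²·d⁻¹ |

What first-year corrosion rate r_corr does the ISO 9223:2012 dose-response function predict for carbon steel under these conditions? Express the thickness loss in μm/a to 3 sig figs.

r_corr = 36.6 μm/a

carbon steel: T≤10 °C ⇒ hinge +0.150·(-7.9−10) = -2.6850
  SO₂ term: 1.77·109.1^0.52·exp(0.02·86-2.6850) = 7.737
  Cl⁻ term: 0.102·154.3^0.62·exp(0.033·86+0.04·-7.9) = 28.89
  r_corr = 7.737 + 28.89 = 36.62 μm/a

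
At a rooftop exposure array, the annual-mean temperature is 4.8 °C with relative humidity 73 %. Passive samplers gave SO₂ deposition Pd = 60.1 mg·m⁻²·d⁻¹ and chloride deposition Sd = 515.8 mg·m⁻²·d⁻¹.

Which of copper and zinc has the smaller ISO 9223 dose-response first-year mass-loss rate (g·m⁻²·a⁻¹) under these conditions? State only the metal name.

copper: T≤10 °C ⇒ hinge +0.126·(4.8−10) = -0.6552
  Pd branch = 0.0053·Pd^0.26·e^(0.059·RH+f) = 0.5926 μm/a
  Sd branch = 0.01025·Sd^0.27·e^(0.036·RH+0.049·T) = 0.9695 μm/a
  r_corr = 0.5926 + 0.9695 = 1.562 μm/a
  mass loss = 1.562 μm/a × 8.96 g/cm³ = 14 g·m⁻²·a⁻¹
zinc: f(T) = +0.038·(T−10) [T≤10 °C] = -0.1976
  SO₂ term: 0.0129·60.1^0.44·exp(0.046·73-0.1976) = 1.844
  Sd branch = 0.0175·Sd^0.57·e^(0.008·RH+0.085·T) = 1.659 μm/a
  r_corr = 1.844 + 1.659 = 3.504 μm/a
  mass loss = 3.504 μm/a × 7.14 g/cm³ = 25.02 g·m⁻²·a⁻¹
Ordering by g·m⁻²·a⁻¹: zinc (25) > copper (14)

copper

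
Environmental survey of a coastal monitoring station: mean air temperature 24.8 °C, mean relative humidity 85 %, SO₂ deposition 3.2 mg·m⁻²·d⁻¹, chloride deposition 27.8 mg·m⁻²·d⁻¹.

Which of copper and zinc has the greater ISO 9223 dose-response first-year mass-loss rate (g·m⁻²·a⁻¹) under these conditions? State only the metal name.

copper

copper: T>10 °C ⇒ hinge -0.080·(24.8−10) = -1.1840
  SO₂ term: 0.0053·3.2^0.26·exp(0.059·85-1.1840) = 0.3307
  Cl⁻ term: 0.01025·27.8^0.27·exp(0.036·85+0.049·24.8) = 1.808
  r_corr = 0.3307 + 1.808 = 2.139 μm/a
  mass loss = 2.139 μm/a × 8.96 g/cm³ = 19.17 g·m⁻²·a⁻¹
zinc: temperature factor f = -0.071·(14.8) = -1.0508
  SO₂ term: 0.0129·3.2^0.44·exp(0.046·85-1.0508) = 0.3755
  Cl⁻ term: 0.0175·27.8^0.57·exp(0.008·85+0.085·24.8) = 1.892
  r_corr = 0.3755 + 1.892 = 2.268 μm/a
  mass loss = 2.268 μm/a × 7.14 g/cm³ = 16.19 g·m⁻²·a⁻¹
Ordering by g·m⁻²·a⁻¹: copper (19.2) > zinc (16.2)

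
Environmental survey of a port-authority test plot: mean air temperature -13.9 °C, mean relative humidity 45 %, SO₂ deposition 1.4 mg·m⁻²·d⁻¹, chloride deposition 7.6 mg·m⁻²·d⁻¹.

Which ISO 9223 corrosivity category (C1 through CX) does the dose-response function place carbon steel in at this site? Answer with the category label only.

C1

carbon steel: f(T) = +0.150·(T−10) [T≤10 °C] = -3.5850
  sulphur-dioxide contribution → 0.1438 μm/a
  chloride contribution → 0.9082 μm/a
  ⇒ r_corr(carbon steel) = 1.052 μm/a
1.05 μm/a falls in (0, 1.3] for carbon steel → category C1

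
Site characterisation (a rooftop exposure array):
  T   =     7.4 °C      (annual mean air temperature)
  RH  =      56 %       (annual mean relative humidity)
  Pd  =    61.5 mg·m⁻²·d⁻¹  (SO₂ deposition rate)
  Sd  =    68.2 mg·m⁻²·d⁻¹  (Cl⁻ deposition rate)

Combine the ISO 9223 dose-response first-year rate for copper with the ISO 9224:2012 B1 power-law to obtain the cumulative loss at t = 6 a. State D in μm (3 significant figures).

D(6) = 2.14 μm

copper: T≤10 °C ⇒ hinge +0.126·(7.4−10) = -0.3276
  Pd branch = 0.0053·Pd^0.26·e^(0.059·RH+f) = 0.3034 μm/a
  Cl⁻ term: 0.01025·68.2^0.27·exp(0.036·56+0.049·7.4) = 0.3458
  sum: 0.3034 + 0.3458 → r_corr = 0.6492 μm/a
Long-term exponent b (ISO 9224 Table 2, B1) = 0.667
  D(6) = 0.6492 × 6^0.667 = 0.6492 × 3.304 = 2.145 μm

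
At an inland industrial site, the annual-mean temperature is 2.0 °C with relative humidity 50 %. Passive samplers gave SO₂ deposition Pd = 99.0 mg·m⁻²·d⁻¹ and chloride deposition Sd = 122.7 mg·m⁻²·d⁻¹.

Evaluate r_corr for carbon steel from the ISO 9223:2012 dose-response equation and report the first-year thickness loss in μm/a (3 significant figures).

r_corr = 27.2 μm/a

carbon steel: f(T) = +0.150·(T−10) [T≤10 °C] = -1.2000
  sulphur-dioxide contribution → 15.81 μm/a
  chloride contribution → 11.35 μm/a
  total first-year rate 27.16 μm/a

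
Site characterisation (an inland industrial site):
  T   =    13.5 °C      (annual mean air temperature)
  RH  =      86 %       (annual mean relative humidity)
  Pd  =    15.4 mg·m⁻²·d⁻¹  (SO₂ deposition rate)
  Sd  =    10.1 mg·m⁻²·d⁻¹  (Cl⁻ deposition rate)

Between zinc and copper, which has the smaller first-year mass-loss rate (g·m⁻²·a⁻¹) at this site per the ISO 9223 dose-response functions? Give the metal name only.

zinc

zinc: T>10 °C ⇒ hinge -0.071·(13.5−10) = -0.2485
  Pd branch = 0.0129·Pd^0.44·e^(0.046·RH+f) = 1.751 μm/a
  Cl⁻ term: 0.0175·10.1^0.57·exp(0.008·86+0.085·13.5) = 0.4099
  sum: 1.751 + 0.4099 → r_corr = 2.161 μm/a
  mass loss = 2.161 μm/a × 7.14 g/cm³ = 15.43 g·m⁻²·a⁻¹
copper: f(T) = -0.080·(T−10) [T>10 °C] = -0.2800
  Pd branch = 0.0053·Pd^0.26·e^(0.059·RH+f) = 1.303 μm/a
  Cl⁻ term: 0.01025·10.1^0.27·exp(0.036·86+0.049·13.5) = 0.8199
  sum: 1.303 + 0.8199 → r_corr = 2.123 μm/a
  mass loss = 2.123 μm/a × 8.96 g/cm³ = 19.02 g·m⁻²·a⁻¹
Ordering by g·m⁻²·a⁻¹: copper (19) > zinc (15.4)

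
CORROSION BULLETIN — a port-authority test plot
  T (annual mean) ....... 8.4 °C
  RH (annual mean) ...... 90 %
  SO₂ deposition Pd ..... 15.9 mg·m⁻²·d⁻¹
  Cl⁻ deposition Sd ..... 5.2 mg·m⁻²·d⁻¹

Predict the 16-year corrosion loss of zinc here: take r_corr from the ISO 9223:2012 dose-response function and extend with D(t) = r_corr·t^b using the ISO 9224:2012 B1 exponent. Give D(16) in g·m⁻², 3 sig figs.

zinc: f(T) = +0.038·(T−10) [T≤10 °C] = -0.0608
  SO₂ term: 0.0129·15.9^0.44·exp(0.046·90-0.0608) = 2.575
  Cl⁻ term: 0.0175·5.2^0.57·exp(0.008·90+0.085·8.4) = 0.1879
  sum: 2.575 + 0.1879 → r_corr = 2.763 μm/a
Long-term exponent b (ISO 9224 Table 2, B1) = 0.813
  D(16) = 2.763 × 16^0.813 = 2.763 × 9.527 = 26.32 μm
  Mass loss = 26.32 μm × 7.14 g/cm³ = 187.9 g·m⁻²

D(16) = 188 g·m⁻²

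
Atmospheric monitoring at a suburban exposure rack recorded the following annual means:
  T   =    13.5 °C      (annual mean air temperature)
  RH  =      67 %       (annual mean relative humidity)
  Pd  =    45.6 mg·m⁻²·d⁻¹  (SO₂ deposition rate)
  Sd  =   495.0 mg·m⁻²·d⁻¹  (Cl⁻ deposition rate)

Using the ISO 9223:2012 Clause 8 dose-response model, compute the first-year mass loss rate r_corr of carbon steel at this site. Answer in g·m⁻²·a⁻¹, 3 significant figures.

carbon steel: temperature factor f = -0.054·(3.5) = -0.1890
  SO₂ term: 1.77·45.6^0.52·exp(0.02·67-0.1890) = 40.79
  Sd branch = 0.102·Sd^0.62·e^(0.033·RH+0.04·T) = 74.82 μm/a
  r_corr = 40.79 + 74.82 = 115.6 μm/a
Convert to mass loss: 115.6 μm/a × 7.85 g/cm³ = 907.5 g·m⁻²·a⁻¹

r_corr = 907 g·m⁻²·a⁻¹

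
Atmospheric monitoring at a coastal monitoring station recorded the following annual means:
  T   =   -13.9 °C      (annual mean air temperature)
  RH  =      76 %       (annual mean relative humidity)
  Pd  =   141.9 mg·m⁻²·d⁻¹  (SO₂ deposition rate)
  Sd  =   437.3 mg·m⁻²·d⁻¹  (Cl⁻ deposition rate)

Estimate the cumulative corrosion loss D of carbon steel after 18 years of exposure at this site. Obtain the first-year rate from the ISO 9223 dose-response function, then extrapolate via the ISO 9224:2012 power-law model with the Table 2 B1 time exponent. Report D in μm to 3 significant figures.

carbon steel: T≤10 °C ⇒ hinge +0.150·(-13.9−10) = -3.5850
  Pd branch = 1.77·Pd^0.52·e^(0.02·RH+f) = 2.952 μm/a
  Sd branch = 0.102·Sd^0.62·e^(0.033·RH+0.04·T) = 31.16 μm/a
  sum: 2.952 + 31.16 → r_corr = 34.11 μm/a
Power-law: D(18) = r_corr · 18^0.523
  D(18) = 34.11 × 18^0.523 = 34.11 × 4.534 = 154.7 μm

D(18) = 155 μm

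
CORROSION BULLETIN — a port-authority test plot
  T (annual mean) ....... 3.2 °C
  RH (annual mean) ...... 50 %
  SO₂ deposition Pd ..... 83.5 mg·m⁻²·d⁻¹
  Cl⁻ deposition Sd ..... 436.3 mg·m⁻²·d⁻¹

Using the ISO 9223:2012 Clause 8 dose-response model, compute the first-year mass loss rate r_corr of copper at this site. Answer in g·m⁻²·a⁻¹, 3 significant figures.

r_corr = 4.57 g·m⁻²·a⁻¹

copper: temperature factor f = +0.126·(-6.8) = -0.8568
  sulphur-dioxide contribution → 0.1358 μm/a
  chloride contribution → 0.3744 μm/a
  ⇒ r_corr(copper) = 0.5102 μm/a
Convert to mass loss: 0.5102 μm/a × 8.96 g/cm³ = 4.571 g·m⁻²·a⁻¹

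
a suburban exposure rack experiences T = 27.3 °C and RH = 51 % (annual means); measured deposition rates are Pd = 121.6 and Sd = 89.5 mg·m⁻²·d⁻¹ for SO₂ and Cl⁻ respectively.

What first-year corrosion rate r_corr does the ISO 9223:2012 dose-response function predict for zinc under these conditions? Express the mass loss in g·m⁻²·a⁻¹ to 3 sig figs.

zinc: f(T) = -0.071·(T−10) [T>10 °C] = -1.2283
  SO₂ term: 0.0129·121.6^0.44·exp(0.046·51-1.2283) = 0.3261
  Cl⁻ term: 0.0175·89.5^0.57·exp(0.008·51+0.085·27.3) = 3.472
  r_corr = 0.3261 + 3.472 = 3.798 μm/a
Convert to mass loss: 3.798 μm/a × 7.14 g/cm³ = 27.12 g·m⁻²·a⁻¹

r_corr = 27.1 g·m⁻²·a⁻¹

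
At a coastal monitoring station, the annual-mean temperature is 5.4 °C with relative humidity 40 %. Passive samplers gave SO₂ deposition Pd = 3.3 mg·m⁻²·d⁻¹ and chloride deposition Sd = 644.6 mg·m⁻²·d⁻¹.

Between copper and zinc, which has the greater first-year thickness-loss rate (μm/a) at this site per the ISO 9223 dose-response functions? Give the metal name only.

copper: T≤10 °C ⇒ hinge +0.126·(5.4−10) = -0.5796
  sulphur-dioxide contribution → 0.04289 μm/a
  chloride contribution → 0.3232 μm/a
  ⇒ r_corr(copper) = 0.3661 μm/a
zinc: temperature factor f = +0.038·(-4.6) = -0.1748
  sulphur-dioxide contribution → 0.1153 μm/a
  chloride contribution → 1.523 μm/a
  total first-year rate 1.638 μm/a
Ordering by μm/a: zinc (1.64) > copper (0.366)

zinc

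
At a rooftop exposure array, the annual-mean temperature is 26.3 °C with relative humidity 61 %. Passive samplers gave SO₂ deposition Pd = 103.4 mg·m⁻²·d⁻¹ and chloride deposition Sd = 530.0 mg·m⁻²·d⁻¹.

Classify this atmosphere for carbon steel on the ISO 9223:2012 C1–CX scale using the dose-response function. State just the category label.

carbon steel: f(T) = -0.054·(T−10) [T>10 °C] = -0.8802
  sulphur-dioxide contribution → 27.74 μm/a
  chloride contribution → 106.8 μm/a
  total first-year rate 134.6 μm/a
135 μm/a falls in (80, 200] for carbon steel → category C5

C5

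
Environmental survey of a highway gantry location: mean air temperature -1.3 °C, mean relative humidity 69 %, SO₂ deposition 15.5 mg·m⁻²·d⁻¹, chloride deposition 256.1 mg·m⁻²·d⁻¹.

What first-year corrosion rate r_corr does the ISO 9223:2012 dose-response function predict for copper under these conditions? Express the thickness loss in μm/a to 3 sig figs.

r_corr = 0.668 μm/a

copper: f(T) = +0.126·(T−10) [T≤10 °C] = -1.4238
  SO₂ term: 0.0053·15.5^0.26·exp(0.059·69-1.4238) = 0.1526
  Sd branch = 0.01025·Sd^0.27·e^(0.036·RH+0.049·T) = 0.5154 μm/a
  r_corr = 0.1526 + 0.5154 = 0.6679 μm/a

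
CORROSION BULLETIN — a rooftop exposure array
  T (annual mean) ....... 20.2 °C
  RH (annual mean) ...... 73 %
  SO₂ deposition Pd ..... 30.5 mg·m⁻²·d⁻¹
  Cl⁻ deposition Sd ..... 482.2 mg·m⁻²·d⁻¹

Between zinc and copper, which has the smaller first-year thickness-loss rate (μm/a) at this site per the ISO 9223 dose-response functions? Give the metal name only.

zinc: temperature factor f = -0.071·(10.2) = -0.7242
  sulphur-dioxide contribution → 0.8082 μm/a
  chloride contribution → 5.913 μm/a
  total first-year rate 6.721 μm/a
copper: f(T) = -0.080·(T−10) [T>10 °C] = -0.8160
  sulphur-dioxide contribution → 0.423 μm/a
  chloride contribution → 2.025 μm/a
  total first-year rate 2.448 μm/a
Ordering by μm/a: zinc (6.72) > copper (2.45)

copper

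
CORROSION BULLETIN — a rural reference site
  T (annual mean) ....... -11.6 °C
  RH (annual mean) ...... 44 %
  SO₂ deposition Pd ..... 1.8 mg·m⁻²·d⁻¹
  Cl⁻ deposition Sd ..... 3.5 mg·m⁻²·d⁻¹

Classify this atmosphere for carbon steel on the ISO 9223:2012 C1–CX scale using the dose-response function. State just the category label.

C1

carbon steel: f(T) = +0.150·(T−10) [T≤10 °C] = -3.2400
  SO₂ term: 1.77·1.8^0.52·exp(0.02·44-3.2400) = 0.2269
  Sd branch = 0.102·Sd^0.62·e^(0.033·RH+0.04·T) = 0.5957 μm/a
  r_corr = 0.2269 + 0.5957 = 0.8225 μm/a
ISO 9223 Table 2 (carbon steel): 0 < 0.823 ≤ 1.3 μm/a ⇒ C1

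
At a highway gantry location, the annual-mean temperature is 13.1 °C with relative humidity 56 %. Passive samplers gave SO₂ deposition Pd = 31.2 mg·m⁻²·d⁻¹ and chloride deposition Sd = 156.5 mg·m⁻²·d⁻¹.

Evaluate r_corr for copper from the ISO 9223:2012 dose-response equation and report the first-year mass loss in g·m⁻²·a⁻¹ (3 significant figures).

copper: f(T) = -0.080·(T−10) [T>10 °C] = -0.2480
  sulphur-dioxide contribution → 0.2754 μm/a
  chloride contribution → 0.5722 μm/a
  total first-year rate 0.8476 μm/a
Convert to mass loss: 0.8476 μm/a × 8.96 g/cm³ = 7.595 g·m⁻²·a⁻¹

r_corr = 7.59 g·m⁻²·a⁻¹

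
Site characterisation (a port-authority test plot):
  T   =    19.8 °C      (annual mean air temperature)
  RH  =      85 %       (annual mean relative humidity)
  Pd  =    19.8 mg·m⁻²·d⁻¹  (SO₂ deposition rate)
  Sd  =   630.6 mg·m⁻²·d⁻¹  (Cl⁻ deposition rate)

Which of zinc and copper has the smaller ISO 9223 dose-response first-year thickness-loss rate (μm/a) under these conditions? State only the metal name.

copper

zinc: T>10 °C ⇒ hinge -0.071·(19.8−10) = -0.6958
  sulphur-dioxide contribution → 1.194 μm/a
  chloride contribution → 7.331 μm/a
  ⇒ r_corr(zinc) = 8.525 μm/a
copper: temperature factor f = -0.080·(9.8) = -0.7840
  sulphur-dioxide contribution → 0.7923 μm/a
  chloride contribution → 3.288 μm/a
  ⇒ r_corr(copper) = 4.08 μm/a
Ordering by μm/a: zinc (8.52) > copper (4.08)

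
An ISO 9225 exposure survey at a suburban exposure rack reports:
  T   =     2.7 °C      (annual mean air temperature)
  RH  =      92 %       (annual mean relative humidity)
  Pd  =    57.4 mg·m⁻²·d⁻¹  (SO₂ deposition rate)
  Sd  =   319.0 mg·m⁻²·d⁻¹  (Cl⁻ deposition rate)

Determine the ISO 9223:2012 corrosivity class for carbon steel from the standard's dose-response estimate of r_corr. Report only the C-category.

carbon steel: f(T) = +0.150·(T−10) [T≤10 °C] = -1.0950
  SO₂ term: 1.77·57.4^0.52·exp(0.02·92-1.0950) = 30.63
  Sd branch = 0.102·Sd^0.62·e^(0.033·RH+0.04·T) = 84.41 μm/a
  sum: 30.63 + 84.41 → r_corr = 115 μm/a
Category bounds: 80…200 μm/a bracket r_corr ⇒ C5

C5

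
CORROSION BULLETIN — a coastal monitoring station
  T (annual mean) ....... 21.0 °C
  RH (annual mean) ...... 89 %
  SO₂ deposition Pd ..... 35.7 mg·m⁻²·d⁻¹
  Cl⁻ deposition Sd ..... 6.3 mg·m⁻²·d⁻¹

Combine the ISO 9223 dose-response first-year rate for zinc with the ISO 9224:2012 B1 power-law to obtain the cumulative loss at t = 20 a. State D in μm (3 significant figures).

zinc: T>10 °C ⇒ hinge -0.071·(21.0−10) = -0.7810
  Pd branch = 0.0129·Pd^0.44·e^(0.046·RH+f) = 1.708 μm/a
  Cl⁻ term: 0.0175·6.3^0.57·exp(0.008·89+0.085·21.0) = 0.6069
  r_corr = 1.708 + 0.6069 = 2.315 μm/a
Long-term exponent b (ISO 9224 Table 2, B1) = 0.813
  D(20) = 2.315 × 20^0.813 = 2.315 × 11.42 = 26.44 μm

D(20) = 26.4 μm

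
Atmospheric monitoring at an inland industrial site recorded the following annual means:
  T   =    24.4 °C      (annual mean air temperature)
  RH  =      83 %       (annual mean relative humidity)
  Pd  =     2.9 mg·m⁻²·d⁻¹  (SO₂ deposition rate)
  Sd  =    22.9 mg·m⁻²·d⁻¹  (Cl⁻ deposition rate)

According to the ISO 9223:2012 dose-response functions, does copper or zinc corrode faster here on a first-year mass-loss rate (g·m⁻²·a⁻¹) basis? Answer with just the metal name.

copper: temperature factor f = -0.080·(14.4) = -1.1520
  SO₂ term: 0.0053·2.9^0.26·exp(0.059·83-1.1520) = 0.2958
  Sd branch = 0.01025·Sd^0.27·e^(0.036·RH+0.049·T) = 1.566 μm/a
  r_corr = 0.2958 + 1.566 = 1.862 μm/a
  mass loss = 1.862 μm/a × 8.96 g/cm³ = 16.68 g·m⁻²·a⁻¹
zinc: f(T) = -0.071·(T−10) [T>10 °C] = -1.0224
  Pd branch = 0.0129·Pd^0.44·e^(0.046·RH+f) = 0.3374 μm/a
  Sd branch = 0.0175·Sd^0.57·e^(0.008·RH+0.085·T) = 1.612 μm/a
  r_corr = 0.3374 + 1.612 = 1.949 μm/a
  mass loss = 1.949 μm/a × 7.14 g/cm³ = 13.92 g·m⁻²·a⁻¹
Ordering by g·m⁻²·a⁻¹: copper (16.7) > zinc (13.9)

copper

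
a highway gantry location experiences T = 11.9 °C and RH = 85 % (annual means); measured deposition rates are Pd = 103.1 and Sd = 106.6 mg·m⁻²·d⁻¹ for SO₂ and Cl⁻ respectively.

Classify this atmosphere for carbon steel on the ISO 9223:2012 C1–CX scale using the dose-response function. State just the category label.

carbon steel: T>10 °C ⇒ hinge -0.054·(11.9−10) = -0.1026
  Pd branch = 1.77·Pd^0.52·e^(0.02·RH+f) = 97.41 μm/a
  Cl⁻ term: 0.102·106.6^0.62·exp(0.033·85+0.04·11.9) = 49.06
  sum: 97.41 + 49.06 → r_corr = 146.5 μm/a
146 μm/a falls in (80, 200] for carbon steel → category C5

C5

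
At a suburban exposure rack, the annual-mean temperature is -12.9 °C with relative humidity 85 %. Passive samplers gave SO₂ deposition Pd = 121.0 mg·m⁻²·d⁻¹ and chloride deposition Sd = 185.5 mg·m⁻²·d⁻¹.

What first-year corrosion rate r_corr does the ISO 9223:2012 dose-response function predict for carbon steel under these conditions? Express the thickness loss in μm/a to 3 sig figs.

carbon steel: T≤10 °C ⇒ hinge +0.150·(-12.9−10) = -3.4350
  sulphur-dioxide contribution → 3.78 μm/a
  chloride contribution → 25.65 μm/a
  total first-year rate 29.43 μm/a

r_corr = 29.4 μm/a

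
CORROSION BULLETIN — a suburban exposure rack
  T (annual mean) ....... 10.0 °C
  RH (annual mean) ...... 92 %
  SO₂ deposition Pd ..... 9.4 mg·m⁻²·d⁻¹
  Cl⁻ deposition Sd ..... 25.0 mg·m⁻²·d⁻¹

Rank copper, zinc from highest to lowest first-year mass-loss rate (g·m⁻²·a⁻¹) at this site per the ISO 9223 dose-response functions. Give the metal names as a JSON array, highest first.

copper: T≤10 °C ⇒ hinge +0.126·(10.0−10) = +0.0000
  sulphur-dioxide contribution → 2.161 μm/a
  chloride contribution → 1.095 μm/a
  total first-year rate 3.256 μm/a
  mass loss = 3.256 μm/a × 8.96 g/cm³ = 29.17 g·m⁻²·a⁻¹
zinc: T≤10 °C ⇒ hinge +0.038·(10.0−10) = +0.0000
  sulphur-dioxide contribution → 2.381 μm/a
  chloride contribution → 0.5354 μm/a
  ⇒ r_corr(zinc) = 2.916 μm/a
  mass loss = 2.916 μm/a × 7.14 g/cm³ = 20.82 g·m⁻²·a⁻¹
Ordering by g·m⁻²·a⁻¹: copper (29.2) > zinc (20.8)

["copper", "zinc"]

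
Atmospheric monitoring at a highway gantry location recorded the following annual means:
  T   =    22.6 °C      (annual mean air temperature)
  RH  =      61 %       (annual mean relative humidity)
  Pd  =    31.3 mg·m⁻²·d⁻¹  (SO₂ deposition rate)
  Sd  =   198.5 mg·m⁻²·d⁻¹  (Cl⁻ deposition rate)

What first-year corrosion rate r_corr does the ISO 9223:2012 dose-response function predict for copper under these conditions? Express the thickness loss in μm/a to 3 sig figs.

r_corr = 1.34 μm/a

copper: temperature factor f = -0.080·(12.6) = -1.0080
  sulphur-dioxide contribution → 0.1731 μm/a
  chloride contribution → 1.164 μm/a
  total first-year rate 1.337 μm/a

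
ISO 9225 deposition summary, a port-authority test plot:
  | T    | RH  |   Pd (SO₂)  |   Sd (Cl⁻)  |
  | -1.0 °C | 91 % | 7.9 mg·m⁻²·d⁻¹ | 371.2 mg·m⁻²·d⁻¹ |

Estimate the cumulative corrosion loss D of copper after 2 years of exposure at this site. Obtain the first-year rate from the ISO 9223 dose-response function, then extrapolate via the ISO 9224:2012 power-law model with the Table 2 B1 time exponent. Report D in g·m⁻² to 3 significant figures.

D(2) = 25.1 g·m⁻²

copper: T≤10 °C ⇒ hinge +0.126·(-1.0−10) = -1.3860
  SO₂ term: 0.0053·7.9^0.26·exp(0.059·91-1.3860) = 0.4869
  Cl⁻ term: 0.01025·371.2^0.27·exp(0.036·91+0.049·-1.0) = 1.276
  sum: 0.4869 + 1.276 → r_corr = 1.763 μm/a
Long-term exponent b (ISO 9224 Table 2, B1) = 0.667
  D(2) = 1.763 × 2^0.667 = 1.763 × 1.588 = 2.8 μm
  Mass loss = 2.8 μm × 8.96 g/cm³ = 25.09 g·m⁻²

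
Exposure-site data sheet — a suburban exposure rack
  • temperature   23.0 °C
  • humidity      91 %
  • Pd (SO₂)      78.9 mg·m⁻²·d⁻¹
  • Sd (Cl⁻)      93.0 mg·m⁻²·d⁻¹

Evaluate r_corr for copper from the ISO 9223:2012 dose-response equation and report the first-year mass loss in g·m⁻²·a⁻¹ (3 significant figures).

r_corr = 36.7 g·m⁻²·a⁻¹

copper: temperature factor f = -0.080·(13.0) = -1.0400
  Pd branch = 0.0053·Pd^0.26·e^(0.059·RH+f) = 1.252 μm/a
  Sd branch = 0.01025·Sd^0.27·e^(0.036·RH+0.049·T) = 2.847 μm/a
  r_corr = 1.252 + 2.847 = 4.099 μm/a
Convert to mass loss: 4.099 μm/a × 8.96 g/cm³ = 36.73 g·m⁻²·a⁻¹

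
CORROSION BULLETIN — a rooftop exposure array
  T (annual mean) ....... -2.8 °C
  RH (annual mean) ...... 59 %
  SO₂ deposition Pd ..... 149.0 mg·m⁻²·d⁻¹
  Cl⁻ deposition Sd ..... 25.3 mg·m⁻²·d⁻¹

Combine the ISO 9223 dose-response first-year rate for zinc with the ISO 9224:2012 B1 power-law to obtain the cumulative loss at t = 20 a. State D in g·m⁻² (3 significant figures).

D(20) = 99.6 g·m⁻²

zinc: T≤10 °C ⇒ hinge +0.038·(-2.8−10) = -0.4864
  sulphur-dioxide contribution → 1.082 μm/a
  chloride contribution → 0.1395 μm/a
  total first-year rate 1.221 μm/a
ISO 9224: D(t) = r_corr · t^b with b = 0.813 (zinc, B1)
  D(20) = 1.221 × 20^0.813 = 1.221 × 11.42 = 13.95 μm
  Mass loss = 13.95 μm × 7.14 g/cm³ = 99.61 g·m⁻²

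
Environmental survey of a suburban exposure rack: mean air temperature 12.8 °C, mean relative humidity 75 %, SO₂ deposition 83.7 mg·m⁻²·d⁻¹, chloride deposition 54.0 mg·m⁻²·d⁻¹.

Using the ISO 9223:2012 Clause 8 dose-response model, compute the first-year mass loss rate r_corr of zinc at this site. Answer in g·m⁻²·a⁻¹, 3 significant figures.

zinc: T>10 °C ⇒ hinge -0.071·(12.8−10) = -0.1988
  Pd branch = 0.0129·Pd^0.44·e^(0.046·RH+f) = 2.337 μm/a
  Sd branch = 0.0175·Sd^0.57·e^(0.008·RH+0.085·T) = 0.9196 μm/a
  r_corr = 2.337 + 0.9196 = 3.256 μm/a
Convert to mass loss: 3.256 μm/a × 7.14 g/cm³ = 23.25 g·m⁻²·a⁻¹

r_corr = 23.2 g·m⁻²·a⁻¹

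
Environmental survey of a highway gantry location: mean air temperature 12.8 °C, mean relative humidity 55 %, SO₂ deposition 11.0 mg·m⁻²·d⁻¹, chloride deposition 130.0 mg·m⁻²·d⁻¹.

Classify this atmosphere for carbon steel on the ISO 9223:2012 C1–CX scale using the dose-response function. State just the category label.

C3

carbon steel: f(T) = -0.054·(T−10) [T>10 °C] = -0.1512
  SO₂ term: 1.77·11.0^0.52·exp(0.02·55-0.1512) = 15.91
  Sd branch = 0.102·Sd^0.62·e^(0.033·RH+0.04·T) = 21.37 μm/a
  r_corr = 15.91 + 21.37 = 37.28 μm/a
ISO 9223 Table 2 (carbon steel): 25 < 37.3 ≤ 50 μm/a ⇒ C3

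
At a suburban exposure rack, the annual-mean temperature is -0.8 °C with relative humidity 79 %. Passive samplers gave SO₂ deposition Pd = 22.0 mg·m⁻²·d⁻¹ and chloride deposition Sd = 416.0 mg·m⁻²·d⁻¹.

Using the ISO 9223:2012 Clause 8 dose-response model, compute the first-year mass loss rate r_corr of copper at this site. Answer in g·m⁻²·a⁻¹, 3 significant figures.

copper: f(T) = +0.126·(T−10) [T≤10 °C] = -1.3608
  Pd branch = 0.0053·Pd^0.26·e^(0.059·RH+f) = 0.321 μm/a
  Sd branch = 0.01025·Sd^0.27·e^(0.036·RH+0.049·T) = 0.863 μm/a
  r_corr = 0.321 + 0.863 = 1.184 μm/a
Convert to mass loss: 1.184 μm/a × 8.96 g/cm³ = 10.61 g·m⁻²·a⁻¹

r_corr = 10.6 g·m⁻²·a⁻¹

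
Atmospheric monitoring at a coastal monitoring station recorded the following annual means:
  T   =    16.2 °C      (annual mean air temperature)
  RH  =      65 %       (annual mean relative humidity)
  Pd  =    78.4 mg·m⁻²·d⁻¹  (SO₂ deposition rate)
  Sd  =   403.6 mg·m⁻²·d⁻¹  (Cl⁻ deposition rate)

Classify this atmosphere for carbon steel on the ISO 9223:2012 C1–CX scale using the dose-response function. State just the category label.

C5

carbon steel: f(T) = -0.054·(T−10) [T>10 °C] = -0.3348
  SO₂ term: 1.77·78.4^0.52·exp(0.02·65-0.3348) = 44.9
  Sd branch = 0.102·Sd^0.62·e^(0.033·RH+0.04·T) = 68.75 μm/a
  sum: 44.9 + 68.75 → r_corr = 113.6 μm/a
Category bounds: 80…200 μm/a bracket r_corr ⇒ C5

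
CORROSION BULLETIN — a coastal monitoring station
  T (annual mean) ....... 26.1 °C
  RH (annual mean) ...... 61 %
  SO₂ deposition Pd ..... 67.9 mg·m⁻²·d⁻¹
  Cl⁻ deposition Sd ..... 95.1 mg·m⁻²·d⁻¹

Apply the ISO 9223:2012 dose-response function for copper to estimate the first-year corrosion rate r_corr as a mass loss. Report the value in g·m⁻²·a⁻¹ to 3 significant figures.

r_corr = 11.6 g·m⁻²·a⁻¹

copper: f(T) = -0.080·(T−10) [T>10 °C] = -1.2880
  Pd branch = 0.0053·Pd^0.26·e^(0.059·RH+f) = 0.16 μm/a
  Sd branch = 0.01025·Sd^0.27·e^(0.036·RH+0.049·T) = 1.132 μm/a
  r_corr = 0.16 + 1.132 = 1.292 μm/a
Convert to mass loss: 1.292 μm/a × 8.96 g/cm³ = 11.58 g·m⁻²·a⁻¹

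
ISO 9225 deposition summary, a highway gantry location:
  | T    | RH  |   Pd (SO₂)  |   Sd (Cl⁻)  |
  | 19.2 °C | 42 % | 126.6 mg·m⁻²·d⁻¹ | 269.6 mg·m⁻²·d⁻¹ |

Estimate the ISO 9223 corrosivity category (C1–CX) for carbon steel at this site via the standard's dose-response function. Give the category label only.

carbon steel: T>10 °C ⇒ hinge -0.054·(19.2−10) = -0.4968
  SO₂ term: 1.77·126.6^0.52·exp(0.02·42-0.4968) = 30.92
  Sd branch = 0.102·Sd^0.62·e^(0.033·RH+0.04·T) = 28.26 μm/a
  sum: 30.92 + 28.26 → r_corr = 59.18 μm/a
Category bounds: 50…80 μm/a bracket r_corr ⇒ C4

C4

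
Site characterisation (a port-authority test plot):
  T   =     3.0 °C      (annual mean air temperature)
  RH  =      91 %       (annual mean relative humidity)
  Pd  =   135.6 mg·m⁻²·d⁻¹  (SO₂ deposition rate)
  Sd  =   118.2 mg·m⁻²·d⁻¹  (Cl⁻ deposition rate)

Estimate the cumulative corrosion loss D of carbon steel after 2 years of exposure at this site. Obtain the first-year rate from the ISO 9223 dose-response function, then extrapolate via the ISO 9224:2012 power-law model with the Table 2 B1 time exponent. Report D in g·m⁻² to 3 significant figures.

D(2) = 1.06e+03 g·m⁻²

carbon steel: T≤10 °C ⇒ hinge +0.150·(3.0−10) = -1.0500
  sulphur-dioxide contribution → 49.11 μm/a
  chloride contribution → 44.66 μm/a
  ⇒ r_corr(carbon steel) = 93.77 μm/a
ISO 9224: D(t) = r_corr · t^b with b = 0.523 (carbon steel, B1)
  D(2) = 93.77 × 2^0.523 = 93.77 × 1.437 = 134.7 μm
  Mass loss = 134.7 μm × 7.85 g/cm³ = 1058 g·m⁻²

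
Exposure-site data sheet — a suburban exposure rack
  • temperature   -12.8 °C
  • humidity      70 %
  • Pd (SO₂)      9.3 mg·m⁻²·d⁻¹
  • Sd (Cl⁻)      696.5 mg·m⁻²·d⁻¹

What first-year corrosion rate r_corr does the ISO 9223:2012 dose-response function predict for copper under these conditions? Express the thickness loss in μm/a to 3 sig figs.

r_corr = 0.432 μm/a

copper: f(T) = +0.126·(T−10) [T≤10 °C] = -2.8728
  SO₂ term: 0.0053·9.3^0.26·exp(0.059·70-2.8728) = 0.03327
  Cl⁻ term: 0.01025·696.5^0.27·exp(0.036·70+0.049·-12.8) = 0.3984
  sum: 0.03327 + 0.3984 → r_corr = 0.4317 μm/a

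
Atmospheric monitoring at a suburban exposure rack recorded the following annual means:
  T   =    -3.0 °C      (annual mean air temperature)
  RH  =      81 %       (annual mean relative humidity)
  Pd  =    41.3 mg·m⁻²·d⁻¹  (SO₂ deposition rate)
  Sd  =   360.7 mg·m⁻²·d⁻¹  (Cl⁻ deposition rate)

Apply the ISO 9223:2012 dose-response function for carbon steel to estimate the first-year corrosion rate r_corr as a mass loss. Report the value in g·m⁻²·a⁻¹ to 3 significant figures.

carbon steel: temperature factor f = +0.150·(-13.0) = -1.9500
  sulphur-dioxide contribution → 8.809 μm/a
  chloride contribution → 50.44 μm/a
  ⇒ r_corr(carbon steel) = 59.25 μm/a
Convert to mass loss: 59.25 μm/a × 7.85 g/cm³ = 465.1 g·m⁻²·a⁻¹

r_corr = 465 g·m⁻²·a⁻¹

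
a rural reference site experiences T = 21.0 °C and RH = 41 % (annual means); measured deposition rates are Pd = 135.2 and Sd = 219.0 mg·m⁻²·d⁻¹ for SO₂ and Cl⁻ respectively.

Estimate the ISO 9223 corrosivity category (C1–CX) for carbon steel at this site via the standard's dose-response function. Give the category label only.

carbon steel: temperature factor f = -0.054·(11.0) = -0.5940
  SO₂ term: 1.77·135.2^0.52·exp(0.02·41-0.5940) = 28.46
  Sd branch = 0.102·Sd^0.62·e^(0.033·RH+0.04·T) = 25.83 μm/a
  r_corr = 28.46 + 25.83 = 54.29 μm/a
54.3 μm/a falls in (50, 80] for carbon steel → category C4

C4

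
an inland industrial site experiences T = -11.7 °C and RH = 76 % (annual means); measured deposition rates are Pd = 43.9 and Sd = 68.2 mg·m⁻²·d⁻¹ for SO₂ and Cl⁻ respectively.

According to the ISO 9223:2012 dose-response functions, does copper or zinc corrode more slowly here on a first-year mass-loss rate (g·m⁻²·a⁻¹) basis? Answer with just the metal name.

copper

copper: T≤10 °C ⇒ hinge +0.126·(-11.7−10) = -2.7342
  Pd branch = 0.0053·Pd^0.26·e^(0.059·RH+f) = 0.08152 μm/a
  Sd branch = 0.01025·Sd^0.27·e^(0.036·RH+0.049·T) = 0.2787 μm/a
  sum: 0.08152 + 0.2787 → r_corr = 0.3602 μm/a
  mass loss = 0.3602 μm/a × 8.96 g/cm³ = 3.227 g·m⁻²·a⁻¹
zinc: T≤10 °C ⇒ hinge +0.038·(-11.7−10) = -0.8246
  Pd branch = 0.0129·Pd^0.44·e^(0.046·RH+f) = 0.985 μm/a
  Sd branch = 0.0175·Sd^0.57·e^(0.008·RH+0.085·T) = 0.132 μm/a
  sum: 0.985 + 0.132 → r_corr = 1.117 μm/a
  mass loss = 1.117 μm/a × 7.14 g/cm³ = 7.975 g·m⁻²·a⁻¹
Ordering by g·m⁻²·a⁻¹: zinc (7.98) > copper (3.23)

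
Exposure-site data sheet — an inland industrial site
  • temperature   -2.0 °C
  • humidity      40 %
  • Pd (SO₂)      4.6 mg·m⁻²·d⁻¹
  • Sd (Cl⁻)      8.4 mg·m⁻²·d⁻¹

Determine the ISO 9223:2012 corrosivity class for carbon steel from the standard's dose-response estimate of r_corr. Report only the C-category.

carbon steel: T≤10 °C ⇒ hinge +0.150·(-2.0−10) = -1.8000
  Pd branch = 1.77·Pd^0.52·e^(0.02·RH+f) = 1.44 μm/a
  Cl⁻ term: 0.102·8.4^0.62·exp(0.033·40+0.04·-2.0) = 1.319
  r_corr = 1.44 + 1.319 = 2.759 μm/a
ISO 9223 Table 2 (carbon steel): 1.3 < 2.76 ≤ 25 μm/a ⇒ C2

C2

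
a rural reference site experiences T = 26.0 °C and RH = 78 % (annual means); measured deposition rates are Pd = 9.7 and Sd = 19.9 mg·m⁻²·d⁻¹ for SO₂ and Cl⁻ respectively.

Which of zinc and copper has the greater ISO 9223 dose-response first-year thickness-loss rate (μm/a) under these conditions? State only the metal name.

zinc: temperature factor f = -0.071·(16.0) = -1.1360
  Pd branch = 0.0129·Pd^0.44·e^(0.046·RH+f) = 0.4071 μm/a
  Sd branch = 0.0175·Sd^0.57·e^(0.008·RH+0.085·T) = 1.637 μm/a
  sum: 0.4071 + 1.637 → r_corr = 2.045 μm/a
copper: T>10 °C ⇒ hinge -0.080·(26.0−10) = -1.2800
  Pd branch = 0.0053·Pd^0.26·e^(0.059·RH+f) = 0.2652 μm/a
  Sd branch = 0.01025·Sd^0.27·e^(0.036·RH+0.049·T) = 1.362 μm/a
  r_corr = 0.2652 + 1.362 = 1.627 μm/a
Ordering by μm/a: zinc (2.04) > copper (1.63)

zinc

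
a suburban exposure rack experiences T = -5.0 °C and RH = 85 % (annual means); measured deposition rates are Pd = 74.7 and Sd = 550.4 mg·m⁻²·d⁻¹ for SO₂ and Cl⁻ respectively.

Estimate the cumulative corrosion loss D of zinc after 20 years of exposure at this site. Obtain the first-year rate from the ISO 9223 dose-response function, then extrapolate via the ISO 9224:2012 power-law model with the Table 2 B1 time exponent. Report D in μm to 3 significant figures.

D(20) = 37.2 μm

zinc: temperature factor f = +0.038·(-15.0) = -0.5700
  SO₂ term: 0.0129·74.7^0.44·exp(0.046·85-0.5700) = 2.429
  Cl⁻ term: 0.0175·550.4^0.57·exp(0.008·85+0.085·-5.0) = 0.8241
  r_corr = 2.429 + 0.8241 = 3.253 μm/a
ISO 9224: D(t) = r_corr · t^b with b = 0.813 (zinc, B1)
  D(20) = 3.253 × 20^0.813 = 3.253 × 11.42 = 37.15 μm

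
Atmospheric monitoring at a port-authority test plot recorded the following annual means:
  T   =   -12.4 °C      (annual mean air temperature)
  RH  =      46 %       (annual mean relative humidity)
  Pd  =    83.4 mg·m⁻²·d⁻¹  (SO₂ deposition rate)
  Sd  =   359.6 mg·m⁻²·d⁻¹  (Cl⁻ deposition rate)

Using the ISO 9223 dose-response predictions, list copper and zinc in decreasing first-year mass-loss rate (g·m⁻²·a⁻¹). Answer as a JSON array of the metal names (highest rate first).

["zinc", "copper"]

copper: f(T) = +0.126·(T−10) [T≤10 °C] = -2.8224
  sulphur-dioxide contribution → 0.01502 μm/a
  chloride contribution → 0.1433 μm/a
  total first-year rate 0.1583 μm/a
  mass loss = 0.1583 μm/a × 8.96 g/cm³ = 1.418 g·m⁻²·a⁻¹
zinc: T≤10 °C ⇒ hinge +0.038·(-12.4−10) = -0.8512
  sulphur-dioxide contribution → 0.32 μm/a
  chloride contribution → 0.2523 μm/a
  ⇒ r_corr(zinc) = 0.5723 μm/a
  mass loss = 0.5723 μm/a × 7.14 g/cm³ = 4.087 g·m⁻²·a⁻¹
Ordering by g·m⁻²·a⁻¹: zinc (4.09) > copper (1.42)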